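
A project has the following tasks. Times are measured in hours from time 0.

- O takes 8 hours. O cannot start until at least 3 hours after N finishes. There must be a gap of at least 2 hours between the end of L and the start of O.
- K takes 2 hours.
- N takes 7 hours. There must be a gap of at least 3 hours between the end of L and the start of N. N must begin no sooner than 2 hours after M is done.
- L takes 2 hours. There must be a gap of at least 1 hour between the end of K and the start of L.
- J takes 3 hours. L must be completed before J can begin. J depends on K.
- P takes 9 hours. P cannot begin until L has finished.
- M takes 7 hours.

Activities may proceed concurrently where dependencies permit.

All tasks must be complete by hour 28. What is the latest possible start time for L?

To finish by hour 28, J (duration 3) must start no later than hour 25.
To finish by hour 28, O (duration 8) must start no later than hour 20.
N has to be done before O (must start by hour 20, minus 3-hour gap → hour 17). That means finishing by hour 17, i.e. starting by 17 − 7 = hour 10.
P has no dependents, so it just needs to finish by hour 28. Starting by 28 − 9 = hour 19 achieves that.
L has several dependents: J (must start by hour 25); N (must start by hour 10, minus 3-hour gap → hour 7); O (must start by hour 20, minus 2-hour gap → hour 18); P (must start by hour 19). The earliest of those limits is hour 7, so L must start by 7 − 2 = hour 5.

5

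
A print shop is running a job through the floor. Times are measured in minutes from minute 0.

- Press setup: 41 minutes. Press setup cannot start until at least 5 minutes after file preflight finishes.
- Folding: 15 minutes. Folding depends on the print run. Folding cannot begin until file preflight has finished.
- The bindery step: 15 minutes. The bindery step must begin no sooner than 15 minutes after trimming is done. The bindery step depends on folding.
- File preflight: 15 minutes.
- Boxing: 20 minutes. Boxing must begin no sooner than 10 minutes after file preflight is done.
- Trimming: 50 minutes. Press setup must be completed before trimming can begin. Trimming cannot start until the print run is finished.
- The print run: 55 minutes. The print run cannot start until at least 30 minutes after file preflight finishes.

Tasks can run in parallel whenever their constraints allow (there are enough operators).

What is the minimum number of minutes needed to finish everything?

180

File preflight can start immediately at minute 0; it finishes at minute 15.
After file preflight (finishes minute 15, plus 10-minute gap → minute 25), boxing can start at minute 25 and finishes at minute 45.
The print run waits on file preflight (finishes minute 15, plus 30-minute gap → minute 45), so it starts at minute 45 and finishes at 45 + 55 = minute 100.
For folding: the print run (finishes minute 100); file preflight (finishes minute 15). Taking the maximum gives a start of minute 100, and it finishes at 100 + 15 = minute 115.
Press setup waits on file preflight (finishes minute 15, plus 5-minute gap → minute 20), so it starts at minute 20 and finishes at 20 + 41 = minute 61.
For trimming: press setup (finishes minute 61); the print run (finishes minute 100). Taking the maximum gives a start of minute 100, and it finishes at 100 + 50 = minute 150.
The bindery step cannot start until trimming (finishes minute 150, plus 15-minute gap → minute 165); folding (finishes minute 115). The controlling bound is minute 165, so the bindery step finishes at 165 + 15 = minute 180.
All tasks are finished once the last one completes. Finish times: File preflight at 15, Press setup at 61, The print run at 100, Trimming at 150, Folding at 115, The bindery step at 180, Boxing at 45. The latest is minute 180.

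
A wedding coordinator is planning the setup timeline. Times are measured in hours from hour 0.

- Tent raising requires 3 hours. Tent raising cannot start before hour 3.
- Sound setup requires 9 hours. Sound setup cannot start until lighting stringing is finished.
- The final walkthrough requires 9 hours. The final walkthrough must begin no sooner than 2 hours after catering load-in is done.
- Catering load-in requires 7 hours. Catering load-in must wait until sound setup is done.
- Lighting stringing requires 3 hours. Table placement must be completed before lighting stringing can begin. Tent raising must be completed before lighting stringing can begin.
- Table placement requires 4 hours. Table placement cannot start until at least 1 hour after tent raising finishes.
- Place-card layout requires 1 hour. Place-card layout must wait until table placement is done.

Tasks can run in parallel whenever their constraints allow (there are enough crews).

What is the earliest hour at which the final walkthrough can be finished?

Tent raising cannot begin until its own release at hour 3. It runs from hour 3 to 3 + 3 = hour 6.
After tent raising (finishes hour 6, plus 1-hour gap → hour 7), table placement can start at hour 7 and finishes at hour 11.
Lighting stringing needs all of table placement (finishes hour 11); tent raising (finishes hour 6). That puts its earliest start at hour 11; it finishes at 11 + 3 = hour 14.
After lighting stringing (finishes hour 14), sound setup can start at hour 14 and finishes at hour 23.
Catering load-in waits on sound setup (finishes hour 23), so it starts at hour 23 and finishes at 23 + 7 = hour 30.
After catering load-in (finishes hour 30, plus 2-hour gap → hour 32), the final walkthrough can start at hour 32 and finishes at hour 41.

41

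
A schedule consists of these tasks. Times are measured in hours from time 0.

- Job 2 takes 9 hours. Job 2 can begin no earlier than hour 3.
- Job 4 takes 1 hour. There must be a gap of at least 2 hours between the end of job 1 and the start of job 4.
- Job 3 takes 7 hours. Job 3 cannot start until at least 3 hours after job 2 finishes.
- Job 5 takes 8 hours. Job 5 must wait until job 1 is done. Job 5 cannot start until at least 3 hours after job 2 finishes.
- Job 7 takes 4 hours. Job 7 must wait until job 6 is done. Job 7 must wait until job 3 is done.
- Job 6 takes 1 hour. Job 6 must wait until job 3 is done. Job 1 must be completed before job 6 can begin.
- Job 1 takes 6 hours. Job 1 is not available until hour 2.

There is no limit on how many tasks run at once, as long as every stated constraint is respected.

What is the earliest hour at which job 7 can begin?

23

After its own release at hour 3, job 2 can start at hour 3 and finishes at hour 12.
Job 3 waits on job 2 (finishes hour 12, plus 3-hour gap → hour 15), so it starts at hour 15 and finishes at 15 + 7 = hour 22.
Job 1 cannot begin until its own release at hour 2. It runs from hour 2 to 2 + 6 = hour 8.
For job 6: job 3 (finishes hour 22); job 1 (finishes hour 8). Taking the maximum gives a start of hour 22, and it finishes at 22 + 1 = hour 23.
Job 7 waits on job 6 (finishes hour 23); job 3 (finishes hour 22). The latest of these is hour 23, which is the earliest job 7 can start.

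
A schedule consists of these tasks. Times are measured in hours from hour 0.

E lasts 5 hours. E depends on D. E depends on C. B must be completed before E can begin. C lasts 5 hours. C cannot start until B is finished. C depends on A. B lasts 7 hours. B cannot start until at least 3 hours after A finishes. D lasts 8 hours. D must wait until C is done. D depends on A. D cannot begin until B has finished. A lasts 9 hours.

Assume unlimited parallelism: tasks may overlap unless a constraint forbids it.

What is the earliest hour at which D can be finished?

A can start immediately at hour 0; it finishes at hour 9.
B waits on A (finishes hour 9, plus 3-hour gap → hour 12), so it starts at hour 12 and finishes at 12 + 7 = hour 19.
For C: B (finishes hour 19); A (finishes hour 9). Taking the maximum gives a start of hour 19, and it finishes at 19 + 5 = hour 24.
D cannot start until C (finishes hour 24); A (finishes hour 9); B (finishes hour 19). The controlling bound is hour 24, so D finishes at 24 + 8 = hour 32.

32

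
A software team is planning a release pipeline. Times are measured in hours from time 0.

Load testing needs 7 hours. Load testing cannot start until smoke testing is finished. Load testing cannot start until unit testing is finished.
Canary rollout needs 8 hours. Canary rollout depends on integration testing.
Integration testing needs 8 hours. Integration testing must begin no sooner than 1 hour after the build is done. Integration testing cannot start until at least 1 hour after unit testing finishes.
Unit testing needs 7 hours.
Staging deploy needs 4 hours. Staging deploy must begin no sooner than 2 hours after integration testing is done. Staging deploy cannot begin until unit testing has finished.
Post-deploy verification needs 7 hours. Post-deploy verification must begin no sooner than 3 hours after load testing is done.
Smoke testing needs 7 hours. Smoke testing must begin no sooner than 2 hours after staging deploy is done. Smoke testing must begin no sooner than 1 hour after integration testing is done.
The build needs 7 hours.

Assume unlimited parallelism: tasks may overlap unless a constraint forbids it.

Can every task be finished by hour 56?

Yes

Unit testing has no prerequisites, so it starts at hour 0 and finishes at hour 7.
The build has no prerequisites, so it starts at hour 0 and finishes at hour 7.
Integration testing needs all of the build (finishes hour 7, plus 1-hour gap → hour 8); unit testing (finishes hour 7, plus 1-hour gap → hour 8). That puts its earliest start at hour 8; it finishes at 8 + 8 = hour 16.
After integration testing (finishes hour 16), canary rollout can start at hour 16 and finishes at hour 24.
Staging deploy has to wait for integration testing (finishes hour 16, plus 2-hour gap → hour 18); unit testing (finishes hour 7). The latest of these is hour 18, so staging deploy runs hour 18 to 18 + 4 = hour 22.
Smoke testing cannot start until staging deploy (finishes hour 22, plus 2-hour gap → hour 24); integration testing (finishes hour 16, plus 1-hour gap → hour 17). The controlling bound is hour 24, so smoke testing finishes at 24 + 7 = hour 31.
For load testing: smoke testing (finishes hour 31); unit testing (finishes hour 7). Taking the maximum gives a start of hour 31, and it finishes at 31 + 7 = hour 38.
Post-deploy verification waits on load testing (finishes hour 38, plus 3-hour gap → hour 41), so it starts at hour 41 and finishes at 41 + 7 = hour 48.
Every task is finished by hour 48, which is no later than the deadline of 56, so the schedule is feasible.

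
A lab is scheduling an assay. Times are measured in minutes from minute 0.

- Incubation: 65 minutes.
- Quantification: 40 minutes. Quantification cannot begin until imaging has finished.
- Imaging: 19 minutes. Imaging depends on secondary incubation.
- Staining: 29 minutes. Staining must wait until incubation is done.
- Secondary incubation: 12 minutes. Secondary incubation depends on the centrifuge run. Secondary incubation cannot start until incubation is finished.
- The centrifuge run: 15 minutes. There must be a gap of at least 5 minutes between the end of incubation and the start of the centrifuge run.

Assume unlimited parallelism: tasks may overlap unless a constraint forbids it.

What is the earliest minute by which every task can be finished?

Incubation can start immediately at minute 0; it finishes at minute 65.
Staining waits on incubation (finishes minute 65), so it starts at minute 65 and finishes at 65 + 29 = minute 94.
After incubation (finishes minute 65, plus 5-minute gap → minute 70), the centrifuge run can start at minute 70 and finishes at minute 85.
Secondary incubation needs all of the centrifuge run (finishes minute 85); incubation (finishes minute 65). That puts its earliest start at minute 85; it finishes at 85 + 12 = minute 97.
Imaging waits on secondary incubation (finishes minute 97), so it starts at minute 97 and finishes at 97 + 19 = minute 116.
After imaging (finishes minute 116), quantification can start at minute 116 and finishes at minute 156.
All tasks are finished once the last one completes. Finish times: Incubation at 65, The centrifuge run at 85, Staining at 94, Secondary incubation at 97, Imaging at 116, Quantification at 156. The latest is minute 156.

156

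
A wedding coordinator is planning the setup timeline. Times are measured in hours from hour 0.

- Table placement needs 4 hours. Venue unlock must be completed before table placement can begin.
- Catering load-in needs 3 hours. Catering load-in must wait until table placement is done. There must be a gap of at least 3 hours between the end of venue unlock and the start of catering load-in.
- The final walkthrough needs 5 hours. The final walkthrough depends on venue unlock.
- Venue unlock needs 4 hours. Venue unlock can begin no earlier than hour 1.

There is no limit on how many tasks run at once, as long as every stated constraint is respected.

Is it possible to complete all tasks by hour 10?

After its own release at hour 1, venue unlock can start at hour 1 and finishes at hour 5.
The final walkthrough cannot begin until venue unlock (finishes hour 5). It runs from hour 5 to 5 + 5 = hour 10.
After venue unlock (finishes hour 5), table placement can start at hour 5 and finishes at hour 9.
Catering load-in needs all of table placement (finishes hour 9); venue unlock (finishes hour 5, plus 3-hour gap → hour 8). That puts its earliest start at hour 9; it finishes at 9 + 3 = hour 12.
The earliest everything can be done is hour 12, which is after the deadline of 10, so it is not possible.

No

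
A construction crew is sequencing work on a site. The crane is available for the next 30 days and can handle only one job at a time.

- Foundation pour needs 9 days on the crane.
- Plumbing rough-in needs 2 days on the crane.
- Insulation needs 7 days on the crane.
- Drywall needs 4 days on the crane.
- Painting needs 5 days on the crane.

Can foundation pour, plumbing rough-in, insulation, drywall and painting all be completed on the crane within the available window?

Running back to back, the jobs need 9 + 2 + 7 + 4 + 5 = 27 days on the crane.
Since 27 ≤ 30, they fit within the window.

Yes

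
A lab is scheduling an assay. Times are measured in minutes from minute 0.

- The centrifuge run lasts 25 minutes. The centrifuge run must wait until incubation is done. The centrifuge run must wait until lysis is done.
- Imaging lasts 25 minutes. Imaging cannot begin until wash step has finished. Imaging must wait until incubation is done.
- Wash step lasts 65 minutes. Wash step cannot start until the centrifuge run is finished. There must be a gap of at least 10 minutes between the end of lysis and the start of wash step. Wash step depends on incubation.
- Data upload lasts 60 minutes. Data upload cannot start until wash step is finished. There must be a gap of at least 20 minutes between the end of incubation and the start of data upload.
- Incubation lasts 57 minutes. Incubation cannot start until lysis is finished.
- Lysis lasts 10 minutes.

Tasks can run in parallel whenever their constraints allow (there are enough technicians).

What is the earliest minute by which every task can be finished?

217

Nothing blocks lysis, so it runs from minute 0 to minute 10.
Incubation waits on lysis (finishes minute 10), so it starts at minute 10 and finishes at 10 + 57 = minute 67.
For the centrifuge run: incubation (finishes minute 67); lysis (finishes minute 10). Taking the maximum gives a start of minute 67, and it finishes at 67 + 25 = minute 92.
For wash step: the centrifuge run (finishes minute 92); lysis (finishes minute 10, plus 10-minute gap → minute 20); incubation (finishes minute 67). Taking the maximum gives a start of minute 92, and it finishes at 92 + 65 = minute 157.
Data upload has to wait for wash step (finishes minute 157); incubation (finishes minute 67, plus 20-minute gap → minute 87). The latest of these is minute 157, so data upload runs minute 157 to 157 + 60 = minute 217.
For imaging: wash step (finishes minute 157); incubation (finishes minute 67). Taking the maximum gives a start of minute 157, and it finishes at 157 + 25 = minute 182.
All tasks are finished once the last one completes. Finish times: Lysis at 10, Incubation at 67, The centrifuge run at 92, Wash step at 157, Imaging at 182, Data upload at 217. The latest is minute 217.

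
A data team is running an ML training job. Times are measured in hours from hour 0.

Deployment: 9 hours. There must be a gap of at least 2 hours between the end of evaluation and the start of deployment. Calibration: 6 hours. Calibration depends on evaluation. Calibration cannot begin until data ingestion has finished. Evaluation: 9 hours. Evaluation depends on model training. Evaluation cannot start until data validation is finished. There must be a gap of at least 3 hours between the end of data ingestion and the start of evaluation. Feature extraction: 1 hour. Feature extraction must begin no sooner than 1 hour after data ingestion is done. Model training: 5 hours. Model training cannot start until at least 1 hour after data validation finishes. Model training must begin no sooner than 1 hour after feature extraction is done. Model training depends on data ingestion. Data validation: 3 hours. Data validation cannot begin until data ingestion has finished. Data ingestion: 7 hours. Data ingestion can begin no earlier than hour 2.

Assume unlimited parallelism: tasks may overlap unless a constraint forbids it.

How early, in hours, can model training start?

Data ingestion cannot begin until its own release at hour 2. It runs from hour 2 to 2 + 7 = hour 9.
After data ingestion (finishes hour 9, plus 1-hour gap → hour 10), feature extraction can start at hour 10 and finishes at hour 11.
After data ingestion (finishes hour 9), data validation can start at hour 9 and finishes at hour 12.
Model training waits on data validation (finishes hour 12, plus 1-hour gap → hour 13); feature extraction (finishes hour 11, plus 1-hour gap → hour 12); data ingestion (finishes hour 9). The latest of these is hour 13, which is the earliest model training can start.

13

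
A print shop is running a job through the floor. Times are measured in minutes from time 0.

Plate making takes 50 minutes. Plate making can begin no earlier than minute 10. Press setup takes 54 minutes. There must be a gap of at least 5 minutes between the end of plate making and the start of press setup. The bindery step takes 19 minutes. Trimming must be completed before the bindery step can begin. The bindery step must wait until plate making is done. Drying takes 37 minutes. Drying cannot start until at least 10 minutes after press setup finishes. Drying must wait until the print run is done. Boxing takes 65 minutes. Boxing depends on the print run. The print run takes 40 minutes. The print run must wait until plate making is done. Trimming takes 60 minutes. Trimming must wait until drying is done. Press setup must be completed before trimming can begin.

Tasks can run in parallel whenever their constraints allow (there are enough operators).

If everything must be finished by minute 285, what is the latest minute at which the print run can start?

The bindery step has no dependents, so it just needs to finish by minute 285. Starting by 285 − 19 = minute 266 achieves that.
Since the bindery step (must start by minute 266) depends on it, trimming must finish by minute 266. Backing off its 60-minute duration gives a latest start of minute 206.
Since trimming (must start by minute 206) depends on it, drying must finish by minute 206. Backing off its 37-minute duration gives a latest start of minute 169.
Nothing follows boxing; the deadline of minute 285 is its only limit. It must start by 285 − 65 = minute 220.
The print run must finish in time for drying (must start by minute 169); boxing (must start by minute 220). The tightest is minute 169, so the print run must start by 169 − 40 = minute 129.

129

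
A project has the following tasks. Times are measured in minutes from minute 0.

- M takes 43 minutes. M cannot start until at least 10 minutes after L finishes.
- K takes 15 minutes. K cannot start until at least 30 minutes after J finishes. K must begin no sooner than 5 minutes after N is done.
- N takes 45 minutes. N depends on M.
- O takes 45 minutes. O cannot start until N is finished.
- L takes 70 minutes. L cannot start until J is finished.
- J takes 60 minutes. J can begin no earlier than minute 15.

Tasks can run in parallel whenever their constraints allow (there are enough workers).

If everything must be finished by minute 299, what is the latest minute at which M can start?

To finish by minute 299, K (duration 15) must start no later than minute 284.
O has no dependents, so it just needs to finish by minute 299. Starting by 299 − 45 = minute 254 achieves that.
N must finish in time for K (must start by minute 284, minus 5-minute gap → minute 279); O (must start by minute 254). The tightest is minute 254, so N must start by 254 − 45 = minute 209.
M feeds into N (must start by minute 209); so M must finish by minute 209 and therefore start by minute 166.

166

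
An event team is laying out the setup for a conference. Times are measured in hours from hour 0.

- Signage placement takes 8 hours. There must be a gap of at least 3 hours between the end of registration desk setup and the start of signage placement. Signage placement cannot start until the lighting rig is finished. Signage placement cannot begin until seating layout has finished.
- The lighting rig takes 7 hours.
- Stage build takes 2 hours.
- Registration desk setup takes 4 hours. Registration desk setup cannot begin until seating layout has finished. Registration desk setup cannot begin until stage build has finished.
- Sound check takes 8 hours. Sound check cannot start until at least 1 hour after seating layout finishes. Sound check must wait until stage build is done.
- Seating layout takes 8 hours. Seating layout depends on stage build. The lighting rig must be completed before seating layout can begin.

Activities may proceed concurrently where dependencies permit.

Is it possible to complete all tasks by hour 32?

The lighting rig has no prerequisites, so it starts at hour 0 and finishes at hour 7.
Stage build can start immediately at hour 0; it finishes at hour 2.
Seating layout needs all of stage build (finishes hour 2); the lighting rig (finishes hour 7). That puts its earliest start at hour 7; it finishes at 7 + 8 = hour 15.
For sound check: seating layout (finishes hour 15, plus 1-hour gap → hour 16); stage build (finishes hour 2). Taking the maximum gives a start of hour 16, and it finishes at 16 + 8 = hour 24.
Registration desk setup has to wait for seating layout (finishes hour 15); stage build (finishes hour 2). The latest of these is hour 15, so registration desk setup runs hour 15 to 15 + 4 = hour 19.
Signage placement cannot start until registration desk setup (finishes hour 19, plus 3-hour gap → hour 22); the lighting rig (finishes hour 7); seating layout (finishes hour 15). The controlling bound is hour 22, so signage placement finishes at 22 + 8 = hour 30.
Every task is finished by hour 30, which is no later than the deadline of 32, so the schedule is feasible.

Yes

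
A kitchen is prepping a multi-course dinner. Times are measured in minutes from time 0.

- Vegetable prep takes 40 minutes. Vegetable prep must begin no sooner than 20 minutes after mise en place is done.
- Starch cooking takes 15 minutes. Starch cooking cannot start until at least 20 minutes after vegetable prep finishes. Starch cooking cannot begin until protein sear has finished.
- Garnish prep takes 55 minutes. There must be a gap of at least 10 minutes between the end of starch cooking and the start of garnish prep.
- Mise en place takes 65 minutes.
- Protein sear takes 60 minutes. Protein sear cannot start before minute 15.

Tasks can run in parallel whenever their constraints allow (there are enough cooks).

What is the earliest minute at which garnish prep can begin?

170

After its own release at minute 15, protein sear can start at minute 15 and finishes at minute 75.
Nothing blocks mise en place, so it runs from minute 0 to minute 65.
Vegetable prep cannot begin until mise en place (finishes minute 65, plus 20-minute gap → minute 85). It runs from minute 85 to 85 + 40 = minute 125.
Starch cooking has to wait for vegetable prep (finishes minute 125, plus 20-minute gap → minute 145); protein sear (finishes minute 75). The latest of these is minute 145, so starch cooking runs minute 145 to 145 + 15 = minute 160.
Garnish prep waits on starch cooking (finishes minute 160, plus 10-minute gap → minute 170), so the earliest it can start is minute 170.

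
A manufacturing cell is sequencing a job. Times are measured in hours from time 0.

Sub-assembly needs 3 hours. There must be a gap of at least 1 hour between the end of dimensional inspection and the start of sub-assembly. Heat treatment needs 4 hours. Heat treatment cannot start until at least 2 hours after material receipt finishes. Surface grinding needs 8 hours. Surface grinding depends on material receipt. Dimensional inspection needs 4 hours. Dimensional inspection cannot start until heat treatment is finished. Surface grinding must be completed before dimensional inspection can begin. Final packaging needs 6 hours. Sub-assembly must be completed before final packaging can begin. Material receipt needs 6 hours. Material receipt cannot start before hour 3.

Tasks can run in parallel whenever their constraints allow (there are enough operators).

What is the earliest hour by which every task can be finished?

31

After its own release at hour 3, material receipt can start at hour 3 and finishes at hour 9.
After material receipt (finishes hour 9), surface grinding can start at hour 9 and finishes at hour 17.
After material receipt (finishes hour 9, plus 2-hour gap → hour 11), heat treatment can start at hour 11 and finishes at hour 15.
Dimensional inspection cannot start until heat treatment (finishes hour 15); surface grinding (finishes hour 17). The controlling bound is hour 17, so dimensional inspection finishes at 17 + 4 = hour 21.
Sub-assembly waits on dimensional inspection (finishes hour 21, plus 1-hour gap → hour 22), so it starts at hour 22 and finishes at 22 + 3 = hour 25.
Final packaging cannot begin until sub-assembly (finishes hour 25). It runs from hour 25 to 25 + 6 = hour 31.
All tasks are finished once the last one completes. Finish times: Material receipt at 9, Heat treatment at 15, Surface grinding at 17, Dimensional inspection at 21, Sub-assembly at 25, Final packaging at 31. The latest is hour 31.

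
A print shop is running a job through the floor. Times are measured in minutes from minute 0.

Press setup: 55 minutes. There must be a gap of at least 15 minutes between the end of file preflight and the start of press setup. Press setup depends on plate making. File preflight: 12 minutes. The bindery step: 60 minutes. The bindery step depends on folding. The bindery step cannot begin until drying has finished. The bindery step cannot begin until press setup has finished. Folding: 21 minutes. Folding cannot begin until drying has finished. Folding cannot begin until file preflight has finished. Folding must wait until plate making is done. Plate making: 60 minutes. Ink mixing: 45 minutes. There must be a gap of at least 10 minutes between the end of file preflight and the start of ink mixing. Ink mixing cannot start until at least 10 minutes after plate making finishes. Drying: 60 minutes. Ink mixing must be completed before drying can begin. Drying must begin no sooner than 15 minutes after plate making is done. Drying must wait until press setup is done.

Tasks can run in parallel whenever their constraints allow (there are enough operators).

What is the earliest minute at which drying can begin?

115

Nothing blocks plate making, so it runs from minute 0 to minute 60.
Nothing blocks file preflight, so it runs from minute 0 to minute 12.
Press setup cannot start until file preflight (finishes minute 12, plus 15-minute gap → minute 27); plate making (finishes minute 60). The controlling bound is minute 60, so press setup finishes at 60 + 55 = minute 115.
For ink mixing: file preflight (finishes minute 12, plus 10-minute gap → minute 22); plate making (finishes minute 60, plus 10-minute gap → minute 70). Taking the maximum gives a start of minute 70, and it finishes at 70 + 45 = minute 115.
Drying waits on ink mixing (finishes minute 115); plate making (finishes minute 60, plus 15-minute gap → minute 75); press setup (finishes minute 115). The latest of these is minute 115, which is the earliest drying can start.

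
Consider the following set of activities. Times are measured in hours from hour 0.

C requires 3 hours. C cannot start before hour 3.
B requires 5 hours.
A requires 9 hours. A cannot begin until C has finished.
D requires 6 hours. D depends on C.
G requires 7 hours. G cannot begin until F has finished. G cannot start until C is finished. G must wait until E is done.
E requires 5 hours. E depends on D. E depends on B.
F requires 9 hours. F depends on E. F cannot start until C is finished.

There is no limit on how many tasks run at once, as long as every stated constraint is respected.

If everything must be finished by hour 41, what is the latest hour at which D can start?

14

To finish by hour 41, G (duration 7) must start no later than hour 34.
F must finish before G (must start by hour 34). With a 9-hour duration, F must start by 34 − 9 = hour 25.
E has several dependents: F (must start by hour 25); G (must start by hour 34). The earliest of those limits is hour 25, so E must start by 25 − 5 = hour 20.
D must finish before E (must start by hour 20). With a 6-hour duration, D must start by 20 − 6 = hour 14.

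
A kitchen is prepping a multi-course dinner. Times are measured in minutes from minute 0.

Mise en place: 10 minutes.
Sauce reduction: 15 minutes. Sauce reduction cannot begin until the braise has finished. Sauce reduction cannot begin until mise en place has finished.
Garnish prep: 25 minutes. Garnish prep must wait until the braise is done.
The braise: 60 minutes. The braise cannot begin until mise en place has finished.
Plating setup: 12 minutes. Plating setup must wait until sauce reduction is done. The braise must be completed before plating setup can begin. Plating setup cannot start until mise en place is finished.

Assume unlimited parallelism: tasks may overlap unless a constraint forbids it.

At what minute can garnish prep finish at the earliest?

Mise en place can start immediately at minute 0; it finishes at minute 10.
The braise waits on mise en place (finishes minute 10), so it starts at minute 10 and finishes at 10 + 60 = minute 70.
After the braise (finishes minute 70), garnish prep can start at minute 70 and finishes at minute 95.

95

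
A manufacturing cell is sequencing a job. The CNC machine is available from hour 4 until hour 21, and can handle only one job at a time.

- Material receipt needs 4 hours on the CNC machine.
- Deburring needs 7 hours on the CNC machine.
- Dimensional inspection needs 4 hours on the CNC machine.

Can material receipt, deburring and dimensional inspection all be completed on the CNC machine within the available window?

Yes

The CNC machine window is 21 − 4 = 17 hours.
Running back to back, the jobs need 4 + 7 + 4 = 15 hours on the CNC machine.
Since 15 ≤ 17, they fit within the window.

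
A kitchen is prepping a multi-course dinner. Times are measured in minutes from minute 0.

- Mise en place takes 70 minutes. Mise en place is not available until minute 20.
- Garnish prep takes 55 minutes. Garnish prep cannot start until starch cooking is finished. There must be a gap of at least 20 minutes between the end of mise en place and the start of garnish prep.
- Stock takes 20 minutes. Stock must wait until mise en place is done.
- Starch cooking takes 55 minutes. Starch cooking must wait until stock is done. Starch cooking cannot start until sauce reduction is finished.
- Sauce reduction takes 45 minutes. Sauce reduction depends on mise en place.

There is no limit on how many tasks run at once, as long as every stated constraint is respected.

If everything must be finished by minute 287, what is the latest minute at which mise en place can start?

62

To finish by minute 287, garnish prep (duration 55) must start no later than minute 232.
Since garnish prep (must start by minute 232) depends on it, starch cooking must finish by minute 232. Backing off its 55-minute duration gives a latest start of minute 177.
Stock must finish before starch cooking (must start by minute 177). With a 20-minute duration, stock must start by 177 − 20 = minute 157.
Sauce reduction has to be done before starch cooking (must start by minute 177). That means finishing by minute 177, i.e. starting by 177 − 45 = minute 132.
Mise en place feeds stock (must start by minute 157); sauce reduction (must start by minute 132); garnish prep (must start by minute 232, minus 20-minute gap → minute 212). Taking the minimum, mise en place must finish by minute 132 and start by 132 − 70 = minute 62.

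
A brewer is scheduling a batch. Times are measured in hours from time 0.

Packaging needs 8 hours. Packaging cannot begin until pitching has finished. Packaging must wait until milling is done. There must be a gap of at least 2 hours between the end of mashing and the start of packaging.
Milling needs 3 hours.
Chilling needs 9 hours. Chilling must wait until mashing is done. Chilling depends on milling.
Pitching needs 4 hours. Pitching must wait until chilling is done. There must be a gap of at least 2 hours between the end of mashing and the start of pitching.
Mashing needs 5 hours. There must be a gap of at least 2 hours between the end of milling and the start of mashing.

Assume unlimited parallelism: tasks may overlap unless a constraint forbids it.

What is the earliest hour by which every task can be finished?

Milling has no prerequisites, so it starts at hour 0 and finishes at hour 3.
Mashing cannot begin until milling (finishes hour 3, plus 2-hour gap → hour 5). It runs from hour 5 to 5 + 5 = hour 10.
Chilling has to wait for mashing (finishes hour 10); milling (finishes hour 3). The latest of these is hour 10, so chilling runs hour 10 to 10 + 9 = hour 19.
Pitching cannot start until chilling (finishes hour 19); mashing (finishes hour 10, plus 2-hour gap → hour 12). The controlling bound is hour 19, so pitching finishes at 19 + 4 = hour 23.
Packaging needs all of pitching (finishes hour 23); milling (finishes hour 3); mashing (finishes hour 10, plus 2-hour gap → hour 12). That puts its earliest start at hour 23; it finishes at 23 + 8 = hour 31.
All tasks are finished once the last one completes. Finish times: Milling at 3, Mashing at 10, Chilling at 19, Pitching at 23, Packaging at 31. The latest is hour 31.

31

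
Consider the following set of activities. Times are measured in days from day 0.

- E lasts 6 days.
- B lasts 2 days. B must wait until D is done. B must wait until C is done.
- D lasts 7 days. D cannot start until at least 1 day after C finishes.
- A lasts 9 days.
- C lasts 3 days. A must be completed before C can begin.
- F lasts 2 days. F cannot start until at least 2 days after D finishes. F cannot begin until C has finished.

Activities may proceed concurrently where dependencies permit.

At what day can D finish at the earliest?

Nothing blocks A, so it runs from day 0 to day 9.
After A (finishes day 9), C can start at day 9 and finishes at day 12.
D cannot begin until C (finishes day 12, plus 1-day gap → day 13). It runs from day 13 to 13 + 7 = day 20.

20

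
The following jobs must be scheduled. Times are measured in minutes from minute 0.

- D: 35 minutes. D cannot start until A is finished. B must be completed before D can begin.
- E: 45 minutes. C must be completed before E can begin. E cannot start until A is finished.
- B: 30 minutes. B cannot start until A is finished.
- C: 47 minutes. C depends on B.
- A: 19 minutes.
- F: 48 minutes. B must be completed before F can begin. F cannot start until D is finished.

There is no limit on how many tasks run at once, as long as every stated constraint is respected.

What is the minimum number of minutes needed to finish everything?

Nothing blocks A, so it runs from minute 0 to minute 19.
After A (finishes minute 19), B can start at minute 19 and finishes at minute 49.
D has to wait for A (finishes minute 19); B (finishes minute 49). The latest of these is minute 49, so D runs minute 49 to 49 + 35 = minute 84.
F needs all of B (finishes minute 49); D (finishes minute 84). That puts its earliest start at minute 84; it finishes at 84 + 48 = minute 132.
After B (finishes minute 49), C can start at minute 49 and finishes at minute 96.
E has to wait for C (finishes minute 96); A (finishes minute 19). The latest of these is minute 96, so E runs minute 96 to 96 + 45 = minute 141.
All tasks are finished once the last one completes. Finish times: A at 19, B at 49, C at 96, D at 84, E at 141, F at 132. The latest is minute 141.

141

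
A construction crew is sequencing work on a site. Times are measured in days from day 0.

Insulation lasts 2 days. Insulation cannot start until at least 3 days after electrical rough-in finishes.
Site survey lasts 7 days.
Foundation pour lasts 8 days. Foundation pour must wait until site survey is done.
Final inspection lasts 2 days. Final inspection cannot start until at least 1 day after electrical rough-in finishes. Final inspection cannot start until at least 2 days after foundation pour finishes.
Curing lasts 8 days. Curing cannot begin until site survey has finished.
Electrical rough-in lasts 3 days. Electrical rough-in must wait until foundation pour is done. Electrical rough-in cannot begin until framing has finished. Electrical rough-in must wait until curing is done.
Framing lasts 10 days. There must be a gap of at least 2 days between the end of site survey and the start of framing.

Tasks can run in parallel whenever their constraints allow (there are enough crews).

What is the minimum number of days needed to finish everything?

Nothing blocks site survey, so it runs from day 0 to day 7.
Framing waits on site survey (finishes day 7, plus 2-day gap → day 9), so it starts at day 9 and finishes at 9 + 10 = day 19.
Curing waits on site survey (finishes day 7), so it starts at day 7 and finishes at 7 + 8 = day 15.
After site survey (finishes day 7), foundation pour can start at day 7 and finishes at day 15.
Electrical rough-in has to wait for foundation pour (finishes day 15); framing (finishes day 19); curing (finishes day 15). The latest of these is day 19, so electrical rough-in runs day 19 to 19 + 3 = day 22.
Final inspection needs all of electrical rough-in (finishes day 22, plus 1-day gap → day 23); foundation pour (finishes day 15, plus 2-day gap → day 17). That puts its earliest start at day 23; it finishes at 23 + 2 = day 25.
Insulation cannot begin until electrical rough-in (finishes day 22, plus 3-day gap → day 25). It runs from day 25 to 25 + 2 = day 27.
All tasks are finished once the last one completes. Finish times: Site survey at 7, Foundation pour at 15, Curing at 15, Framing at 19, Electrical rough-in at 22, Insulation at 27, Final inspection at 25. The latest is day 27.

27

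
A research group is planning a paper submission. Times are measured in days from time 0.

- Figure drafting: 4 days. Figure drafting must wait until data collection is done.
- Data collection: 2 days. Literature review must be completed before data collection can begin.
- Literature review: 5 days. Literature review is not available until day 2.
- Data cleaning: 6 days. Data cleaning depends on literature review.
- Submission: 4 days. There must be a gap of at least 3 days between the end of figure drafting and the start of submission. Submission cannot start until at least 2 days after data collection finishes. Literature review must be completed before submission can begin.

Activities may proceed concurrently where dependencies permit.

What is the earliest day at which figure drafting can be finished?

13

Literature review cannot begin until its own release at day 2. It runs from day 2 to 2 + 5 = day 7.
Data collection waits on literature review (finishes day 7), so it starts at day 7 and finishes at 7 + 2 = day 9.
Figure drafting cannot begin until data collection (finishes day 9). It runs from day 9 to 9 + 4 = day 13.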